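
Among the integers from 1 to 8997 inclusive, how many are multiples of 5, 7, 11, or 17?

1799 + 1285 + 817 + 529 − 257 − 163 − 105 − 116 − 75 − 48 + 23 + 15 + 9 + 6 − 1 = 3718

3718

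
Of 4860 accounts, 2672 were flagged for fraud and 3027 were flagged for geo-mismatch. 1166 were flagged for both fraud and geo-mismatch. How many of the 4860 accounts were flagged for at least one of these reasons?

4533

|at least one| = 2672 + 3027 − 1166 = 4533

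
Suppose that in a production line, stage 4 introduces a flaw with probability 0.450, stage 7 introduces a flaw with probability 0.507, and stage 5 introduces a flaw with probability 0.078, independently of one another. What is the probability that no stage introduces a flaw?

P(none) = (1 − 0.450) × (1 − 0.507) × (1 − 0.078) = 0.550 × 0.493 × 0.922 = 0.2500003

0.2500003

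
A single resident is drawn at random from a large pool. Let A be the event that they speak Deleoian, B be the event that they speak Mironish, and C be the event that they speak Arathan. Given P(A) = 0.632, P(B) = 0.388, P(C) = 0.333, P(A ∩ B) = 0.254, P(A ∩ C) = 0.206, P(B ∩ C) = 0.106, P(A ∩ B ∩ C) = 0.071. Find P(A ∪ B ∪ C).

0.858

By inclusion-exclusion,
P(A ∪ B ∪ C) = 0.632 + 0.388 + 0.333 − 0.254 − 0.206 − 0.106 + 0.071 = 0.858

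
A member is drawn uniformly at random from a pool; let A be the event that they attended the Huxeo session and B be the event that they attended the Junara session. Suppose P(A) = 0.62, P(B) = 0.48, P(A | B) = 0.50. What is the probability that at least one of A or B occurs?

P(A ∩ B) = P(B)·P(A|B) = 0.48 × 0.50 = 0.24
By inclusion-exclusion,
P(A ∪ B) = 0.62 + 0.48 − 0.24 = 0.86

0.86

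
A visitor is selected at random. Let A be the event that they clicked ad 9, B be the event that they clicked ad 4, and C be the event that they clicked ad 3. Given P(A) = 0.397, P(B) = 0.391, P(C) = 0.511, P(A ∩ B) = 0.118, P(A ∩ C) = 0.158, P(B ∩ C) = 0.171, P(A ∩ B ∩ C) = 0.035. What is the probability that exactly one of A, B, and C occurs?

0.510

P(exactly one) = 0.397 + 0.391 + 0.511 − 2·0.118 − 2·0.158 − 2·0.171 + 3·0.035 = 0.510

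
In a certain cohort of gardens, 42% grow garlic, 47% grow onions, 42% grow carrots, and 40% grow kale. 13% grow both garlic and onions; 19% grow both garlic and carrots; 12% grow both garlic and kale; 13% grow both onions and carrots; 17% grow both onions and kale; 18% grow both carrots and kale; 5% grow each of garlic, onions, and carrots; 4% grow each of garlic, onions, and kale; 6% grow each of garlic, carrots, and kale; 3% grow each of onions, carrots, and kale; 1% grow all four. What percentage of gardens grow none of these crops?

4%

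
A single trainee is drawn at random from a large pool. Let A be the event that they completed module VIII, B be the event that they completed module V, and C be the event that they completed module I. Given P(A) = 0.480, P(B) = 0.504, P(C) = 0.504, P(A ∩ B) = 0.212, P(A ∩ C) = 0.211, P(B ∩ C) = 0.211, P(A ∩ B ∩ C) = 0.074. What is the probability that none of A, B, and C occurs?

0.072

Apply inclusion-exclusion:
P(A ∪ B ∪ C) = 0.480 + 0.504 + 0.504 − 0.212 − 0.211 − 0.211 + 0.074 = 0.928
P(none) = 1 − 0.928 = 0.072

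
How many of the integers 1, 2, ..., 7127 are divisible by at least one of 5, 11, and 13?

By inclusion-exclusion,
⌊7127/5⌋ + ⌊7127/11⌋ + ⌊7127/13⌋ − ⌊7127/55⌋ − ⌊7127/65⌋ − ⌊7127/143⌋ + ⌊7127/715⌋ = 1425 + 647 + 548 − 129 − 109 − 49 + 9 = 2342

2342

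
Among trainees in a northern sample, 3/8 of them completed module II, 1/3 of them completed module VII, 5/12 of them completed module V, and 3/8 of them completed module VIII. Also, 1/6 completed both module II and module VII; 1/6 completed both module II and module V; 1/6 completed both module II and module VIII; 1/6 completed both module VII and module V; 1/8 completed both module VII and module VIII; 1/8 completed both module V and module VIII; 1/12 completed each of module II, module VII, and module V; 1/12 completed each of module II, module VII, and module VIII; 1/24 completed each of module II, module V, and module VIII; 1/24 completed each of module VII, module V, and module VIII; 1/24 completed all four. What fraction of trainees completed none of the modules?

Inclusion–exclusion gives
P(at least one) = 3/8 + 1/3 + 5/12 + 3/8 − 1/6 − 1/6 − 1/6 − 1/6 − 1/8 − 1/8 + 1/12 + 1/12 + 1/24 + 1/24 − 1/24 = 19/24
P(none) = 1 − 19/24 = 5/24

5/24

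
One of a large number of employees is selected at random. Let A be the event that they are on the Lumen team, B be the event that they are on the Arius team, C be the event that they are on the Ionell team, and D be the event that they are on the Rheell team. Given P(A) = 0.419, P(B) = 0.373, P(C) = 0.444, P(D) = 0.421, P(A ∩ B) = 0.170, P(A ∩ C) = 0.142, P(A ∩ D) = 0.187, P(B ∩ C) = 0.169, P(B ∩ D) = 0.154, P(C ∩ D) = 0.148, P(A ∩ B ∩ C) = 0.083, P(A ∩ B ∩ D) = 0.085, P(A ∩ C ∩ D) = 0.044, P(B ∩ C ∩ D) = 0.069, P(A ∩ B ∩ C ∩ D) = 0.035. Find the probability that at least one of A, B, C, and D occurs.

Apply inclusion-exclusion:
P(A ∪ B ∪ C ∪ D) = 0.419 + 0.373 + 0.444 + 0.421 − 0.170 − 0.142 − 0.187 − 0.169 − 0.154 − 0.148 + 0.083 + 0.085 + 0.044 + 0.069 − 0.035 = 0.933

0.933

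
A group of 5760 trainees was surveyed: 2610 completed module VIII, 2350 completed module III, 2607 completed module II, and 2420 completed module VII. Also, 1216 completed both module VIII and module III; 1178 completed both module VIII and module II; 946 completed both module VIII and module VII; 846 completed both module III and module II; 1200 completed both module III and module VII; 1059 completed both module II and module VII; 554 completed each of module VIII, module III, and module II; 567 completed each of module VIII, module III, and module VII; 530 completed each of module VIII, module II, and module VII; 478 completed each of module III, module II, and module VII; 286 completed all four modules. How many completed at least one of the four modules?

5385

|union| = 2610 + 2350 + 2607 + 2420 − 1216 − 1178 − 946 − 846 − 1200 − 1059 + 554 + 567 + 530 + 478 − 286 = 5385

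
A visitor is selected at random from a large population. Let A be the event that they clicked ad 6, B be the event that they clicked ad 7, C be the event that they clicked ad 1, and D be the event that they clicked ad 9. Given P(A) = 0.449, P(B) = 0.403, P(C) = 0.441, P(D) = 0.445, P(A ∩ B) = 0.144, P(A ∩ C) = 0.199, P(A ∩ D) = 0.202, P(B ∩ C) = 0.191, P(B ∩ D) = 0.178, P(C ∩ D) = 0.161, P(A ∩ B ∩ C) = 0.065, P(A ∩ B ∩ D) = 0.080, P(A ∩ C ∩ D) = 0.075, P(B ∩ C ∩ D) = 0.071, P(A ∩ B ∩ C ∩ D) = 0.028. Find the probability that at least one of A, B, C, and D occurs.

0.926

Using inclusion–exclusion:
P(A ∪ B ∪ C ∪ D) = 0.449 + 0.403 + 0.441 + 0.445 − 0.144 − 0.199 − 0.202 − 0.191 − 0.178 − 0.161 + 0.065 + 0.080 + 0.075 + 0.071 − 0.028 = 0.926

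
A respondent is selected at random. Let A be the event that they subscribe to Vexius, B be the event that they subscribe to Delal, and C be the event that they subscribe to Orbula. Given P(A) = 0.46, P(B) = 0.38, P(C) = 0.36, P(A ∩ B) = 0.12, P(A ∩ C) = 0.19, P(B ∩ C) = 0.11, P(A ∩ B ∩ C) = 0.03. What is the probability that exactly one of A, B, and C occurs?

P(exactly one) = 0.46 + 0.38 + 0.36 − 2·0.12 − 2·0.19 − 2·0.11 + 3·0.03 = 0.45

0.45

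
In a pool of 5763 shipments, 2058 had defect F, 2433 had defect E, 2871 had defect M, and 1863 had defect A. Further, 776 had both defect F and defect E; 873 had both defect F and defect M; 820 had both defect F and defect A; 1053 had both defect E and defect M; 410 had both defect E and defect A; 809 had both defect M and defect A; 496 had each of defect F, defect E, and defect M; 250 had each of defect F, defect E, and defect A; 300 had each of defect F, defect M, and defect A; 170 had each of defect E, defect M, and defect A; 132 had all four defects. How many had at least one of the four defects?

5568

Apply inclusion-exclusion:
N(≥1) = 2058 + 2433 + 2871 + 1863 − 776 − 873 − 820 − 1053 − 410 − 809 + 496 + 250 + 300 + 170 − 132 = 5568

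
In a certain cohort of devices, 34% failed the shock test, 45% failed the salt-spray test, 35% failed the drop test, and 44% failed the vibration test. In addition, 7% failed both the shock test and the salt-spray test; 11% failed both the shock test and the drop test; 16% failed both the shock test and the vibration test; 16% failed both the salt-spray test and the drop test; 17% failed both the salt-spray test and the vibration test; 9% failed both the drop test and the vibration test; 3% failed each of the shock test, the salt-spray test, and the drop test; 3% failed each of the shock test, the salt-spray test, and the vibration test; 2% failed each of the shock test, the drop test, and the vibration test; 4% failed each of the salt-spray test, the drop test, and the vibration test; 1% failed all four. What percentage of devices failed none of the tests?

P(at least one) = 34 + 45 + 35 + 44 − 7 − 11 − 16 − 16 − 17 − 9 + 3 + 3 + 2 + 4 − 1 = 93%
P(none) = 100% − 93% = 7%

7%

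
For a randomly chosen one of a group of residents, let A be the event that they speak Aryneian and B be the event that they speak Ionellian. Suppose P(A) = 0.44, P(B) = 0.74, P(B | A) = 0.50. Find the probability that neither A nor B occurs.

P(A ∩ B) = P(A)·P(B|A) = 0.44 × 0.50 = 0.22
By inclusion–exclusion:
P(A ∪ B) = 0.44 + 0.74 − 0.22 = 0.96
P(none) = 1 − 0.96 = 0.04

0.04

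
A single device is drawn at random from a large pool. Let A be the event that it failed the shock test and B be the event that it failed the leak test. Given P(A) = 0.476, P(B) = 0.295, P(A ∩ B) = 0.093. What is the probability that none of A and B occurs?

0.322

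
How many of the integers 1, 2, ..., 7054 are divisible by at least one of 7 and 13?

1472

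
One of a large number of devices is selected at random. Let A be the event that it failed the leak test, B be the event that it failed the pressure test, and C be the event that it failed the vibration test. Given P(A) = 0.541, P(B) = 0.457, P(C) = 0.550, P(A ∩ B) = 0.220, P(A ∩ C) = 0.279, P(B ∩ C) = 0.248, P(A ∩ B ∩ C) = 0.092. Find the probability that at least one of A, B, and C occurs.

By inclusion–exclusion:
P(A ∪ B ∪ C) = 0.541 + 0.457 + 0.550 − 0.220 − 0.279 − 0.248 + 0.092 = 0.893

0.893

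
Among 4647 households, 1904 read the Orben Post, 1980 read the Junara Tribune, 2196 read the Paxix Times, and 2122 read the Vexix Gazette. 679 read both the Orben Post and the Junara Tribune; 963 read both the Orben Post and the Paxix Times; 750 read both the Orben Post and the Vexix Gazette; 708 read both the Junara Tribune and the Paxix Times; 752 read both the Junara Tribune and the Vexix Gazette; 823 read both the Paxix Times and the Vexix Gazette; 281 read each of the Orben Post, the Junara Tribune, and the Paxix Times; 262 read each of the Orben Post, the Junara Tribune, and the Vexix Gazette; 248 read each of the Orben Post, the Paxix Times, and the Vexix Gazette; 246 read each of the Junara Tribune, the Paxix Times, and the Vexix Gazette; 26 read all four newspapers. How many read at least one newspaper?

|at least one| = 1904 + 1980 + 2196 + 2122 − 679 − 963 − 750 − 708 − 752 − 823 + 281 + 262 + 248 + 246 − 26 = 4538

4538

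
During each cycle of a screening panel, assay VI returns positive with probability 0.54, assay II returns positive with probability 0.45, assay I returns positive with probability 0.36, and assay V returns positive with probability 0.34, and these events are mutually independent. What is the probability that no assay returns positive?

P(none) = (1 − 0.54) × (1 − 0.45) × (1 − 0.36) × (1 − 0.34) = 0.46 × 0.55 × 0.64 × 0.66 = 0.1068672

0.1068672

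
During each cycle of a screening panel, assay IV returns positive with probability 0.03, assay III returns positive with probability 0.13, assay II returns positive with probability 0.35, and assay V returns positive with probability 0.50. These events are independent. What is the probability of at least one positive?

0.7257325

P(none) = (1 − 0.03) × (1 − 0.13) × (1 − 0.35) × (1 − 0.50) = 0.97 × 0.87 × 0.65 × 0.50 = 0.2742675
P(at least one) = 1 − 0.2742675 = 0.7257325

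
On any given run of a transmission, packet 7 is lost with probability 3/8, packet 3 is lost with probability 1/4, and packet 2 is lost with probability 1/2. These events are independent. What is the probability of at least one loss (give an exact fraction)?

P(none) = (1 − 3/8) × (1 − 1/4) × (1 − 1/2) = 5/8 × 3/4 × 1/2 = 15/64
P(at least one) = 1 − 15/64 = 49/64

49/64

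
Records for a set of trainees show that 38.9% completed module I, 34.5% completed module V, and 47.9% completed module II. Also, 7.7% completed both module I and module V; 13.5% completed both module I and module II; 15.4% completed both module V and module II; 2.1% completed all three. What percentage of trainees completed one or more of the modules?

By inclusion-exclusion,
P(≥1) = 38.9 + 34.5 + 47.9 − 7.7 − 13.5 − 15.4 + 2.1 = 86.8%

86.8%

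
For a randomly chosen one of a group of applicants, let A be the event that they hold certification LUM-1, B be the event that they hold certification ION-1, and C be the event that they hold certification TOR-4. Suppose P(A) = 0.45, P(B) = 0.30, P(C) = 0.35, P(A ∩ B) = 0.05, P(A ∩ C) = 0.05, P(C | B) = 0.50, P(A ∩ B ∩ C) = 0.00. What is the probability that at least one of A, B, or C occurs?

P(B ∩ C) = P(B)·P(C|B) = 0.30 × 0.50 = 0.15
Inclusion–exclusion gives
P(A ∪ B ∪ C) = 0.45 + 0.30 + 0.35 − 0.05 − 0.05 − 0.15 + 0.00 = 0.85

0.85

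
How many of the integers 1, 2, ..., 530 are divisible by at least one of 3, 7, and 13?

249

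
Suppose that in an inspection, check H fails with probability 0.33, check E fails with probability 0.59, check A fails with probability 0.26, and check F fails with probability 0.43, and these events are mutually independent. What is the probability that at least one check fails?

P(none) = (1 − 0.33) × (1 − 0.59) × (1 − 0.26) × (1 − 0.43) = 0.67 × 0.41 × 0.74 × 0.57 = 0.11586846
P(at least one) = 1 − 0.11586846 = 0.88413154

0.88413154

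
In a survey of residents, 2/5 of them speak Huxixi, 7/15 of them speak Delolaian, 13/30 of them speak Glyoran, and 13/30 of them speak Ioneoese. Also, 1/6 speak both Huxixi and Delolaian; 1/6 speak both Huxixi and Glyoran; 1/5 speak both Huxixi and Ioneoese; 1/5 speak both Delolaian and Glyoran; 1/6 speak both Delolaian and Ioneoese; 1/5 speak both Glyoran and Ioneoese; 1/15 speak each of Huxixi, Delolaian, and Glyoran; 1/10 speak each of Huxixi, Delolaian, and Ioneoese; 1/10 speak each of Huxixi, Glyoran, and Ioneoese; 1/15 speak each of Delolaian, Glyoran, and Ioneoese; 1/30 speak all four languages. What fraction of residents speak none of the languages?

1/15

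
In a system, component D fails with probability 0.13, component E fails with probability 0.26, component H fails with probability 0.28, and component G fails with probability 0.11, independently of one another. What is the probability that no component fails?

Independence gives P(none) = ∏(1 − pᵢ).
P(none) = (1 − 0.13) × (1 − 0.26) × (1 − 0.28) × (1 − 0.11) = 0.87 × 0.74 × 0.72 × 0.89 = 0.41254704

0.41254704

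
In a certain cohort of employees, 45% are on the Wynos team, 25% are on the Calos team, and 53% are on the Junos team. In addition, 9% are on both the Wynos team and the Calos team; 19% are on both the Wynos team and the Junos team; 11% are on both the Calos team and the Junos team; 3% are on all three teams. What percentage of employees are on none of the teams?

13%

Apply inclusion-exclusion:
P(at least one) = 45 + 25 + 53 − 9 − 19 − 11 + 3 = 87%
P(none) = 100% − 87% = 13%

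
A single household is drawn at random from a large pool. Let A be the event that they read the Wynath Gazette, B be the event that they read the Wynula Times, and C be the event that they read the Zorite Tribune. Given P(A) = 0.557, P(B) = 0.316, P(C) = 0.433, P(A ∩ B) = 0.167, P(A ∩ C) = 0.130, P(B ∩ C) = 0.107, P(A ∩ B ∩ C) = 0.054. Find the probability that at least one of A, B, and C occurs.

0.956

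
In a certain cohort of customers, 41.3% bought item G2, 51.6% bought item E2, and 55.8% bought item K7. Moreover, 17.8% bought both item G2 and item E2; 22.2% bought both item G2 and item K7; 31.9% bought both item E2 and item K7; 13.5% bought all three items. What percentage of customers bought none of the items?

9.7%

Using inclusion–exclusion:
P(≥1) = 41.3 + 51.6 + 55.8 − 17.8 − 22.2 − 31.9 + 13.5 = 90.3%
P(none) = 100% − 90.3% = 9.7%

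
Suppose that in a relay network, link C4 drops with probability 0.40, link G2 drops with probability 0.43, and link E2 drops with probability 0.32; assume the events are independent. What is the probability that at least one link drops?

0.76744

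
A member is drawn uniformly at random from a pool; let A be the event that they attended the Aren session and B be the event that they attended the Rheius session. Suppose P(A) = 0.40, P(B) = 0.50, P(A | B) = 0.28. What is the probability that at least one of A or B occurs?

0.76

P(A ∩ B) = P(B)·P(A|B) = 0.50 × 0.28 = 0.14
Inclusion–exclusion gives
P(A ∪ B) = 0.40 + 0.50 − 0.14 = 0.76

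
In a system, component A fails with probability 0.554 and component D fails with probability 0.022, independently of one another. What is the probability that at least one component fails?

0.563812

Independence gives P(none) = ∏(1 − pᵢ).
P(none) = (1 − 0.554) × (1 − 0.022) = 0.446 × 0.978 = 0.436188
P(at least one) = 1 − 0.436188 = 0.563812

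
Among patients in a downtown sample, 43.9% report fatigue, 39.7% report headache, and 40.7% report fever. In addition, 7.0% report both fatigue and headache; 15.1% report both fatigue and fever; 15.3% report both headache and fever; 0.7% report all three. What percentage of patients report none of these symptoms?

P(at least one) = 43.9 + 39.7 + 40.7 − 7.0 − 15.1 − 15.3 + 0.7 = 87.6%
P(none) = 100% − 87.6% = 12.4%

12.4%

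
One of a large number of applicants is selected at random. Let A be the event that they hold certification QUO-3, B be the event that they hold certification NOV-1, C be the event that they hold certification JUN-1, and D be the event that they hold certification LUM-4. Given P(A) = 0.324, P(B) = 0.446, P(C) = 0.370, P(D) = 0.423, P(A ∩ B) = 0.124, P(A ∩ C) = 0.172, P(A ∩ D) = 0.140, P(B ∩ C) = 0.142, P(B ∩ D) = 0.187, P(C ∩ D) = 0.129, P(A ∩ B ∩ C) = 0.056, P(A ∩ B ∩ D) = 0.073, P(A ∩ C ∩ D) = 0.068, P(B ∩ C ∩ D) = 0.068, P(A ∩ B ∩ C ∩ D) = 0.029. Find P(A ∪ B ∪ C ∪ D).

0.905

By inclusion–exclusion:
P(A ∪ B ∪ C ∪ D) = 0.324 + 0.446 + 0.370 + 0.423 − 0.124 − 0.172 − 0.140 − 0.142 − 0.187 − 0.129 + 0.056 + 0.073 + 0.068 + 0.068 − 0.029 = 0.905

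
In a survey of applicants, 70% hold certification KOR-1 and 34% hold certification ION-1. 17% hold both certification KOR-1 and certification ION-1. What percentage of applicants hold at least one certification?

87%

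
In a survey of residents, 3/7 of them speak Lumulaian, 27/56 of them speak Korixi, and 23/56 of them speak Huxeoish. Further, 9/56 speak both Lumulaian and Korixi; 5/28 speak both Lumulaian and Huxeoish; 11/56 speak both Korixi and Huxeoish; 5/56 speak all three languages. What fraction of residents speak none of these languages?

1/8

P(union) = 3/7 + 27/56 + 23/56 − 9/56 − 5/28 − 11/56 + 5/56 = 7/8
P(none) = 1 − 7/8 = 1/8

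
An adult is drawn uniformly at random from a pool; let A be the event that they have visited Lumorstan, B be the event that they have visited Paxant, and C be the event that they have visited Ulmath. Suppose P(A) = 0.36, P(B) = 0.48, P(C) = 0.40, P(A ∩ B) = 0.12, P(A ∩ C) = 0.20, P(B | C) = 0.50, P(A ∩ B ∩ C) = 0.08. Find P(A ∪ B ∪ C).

0.80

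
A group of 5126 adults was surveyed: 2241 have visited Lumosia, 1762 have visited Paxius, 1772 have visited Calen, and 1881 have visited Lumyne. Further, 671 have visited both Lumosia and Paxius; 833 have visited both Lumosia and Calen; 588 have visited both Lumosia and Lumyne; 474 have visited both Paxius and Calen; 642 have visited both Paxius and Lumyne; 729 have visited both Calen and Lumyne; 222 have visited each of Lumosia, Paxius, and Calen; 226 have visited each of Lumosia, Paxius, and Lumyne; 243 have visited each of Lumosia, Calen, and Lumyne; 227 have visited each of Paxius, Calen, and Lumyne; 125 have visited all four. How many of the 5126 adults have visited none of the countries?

By inclusion-exclusion,
N(≥1) = 2241 + 1762 + 1772 + 1881 − 671 − 833 − 588 − 474 − 642 − 729 + 222 + 226 + 243 + 227 − 125 = 4512
None: 5126 − 4512 = 614

614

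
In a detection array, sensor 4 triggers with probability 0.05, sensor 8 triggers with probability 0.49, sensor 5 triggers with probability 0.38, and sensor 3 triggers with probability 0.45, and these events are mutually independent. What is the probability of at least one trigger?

0.8347855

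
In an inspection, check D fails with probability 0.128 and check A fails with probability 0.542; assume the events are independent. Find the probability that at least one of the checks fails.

0.600624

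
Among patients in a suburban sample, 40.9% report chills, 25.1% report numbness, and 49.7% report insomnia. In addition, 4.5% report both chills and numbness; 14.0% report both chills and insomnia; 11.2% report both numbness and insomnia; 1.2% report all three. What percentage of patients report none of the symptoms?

12.8%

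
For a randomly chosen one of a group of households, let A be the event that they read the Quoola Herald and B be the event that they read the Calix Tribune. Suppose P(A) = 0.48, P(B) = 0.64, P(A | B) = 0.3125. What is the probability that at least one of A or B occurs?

0.92

P(A ∩ B) = P(B)·P(A|B) = 0.64 × 0.3125 = 0.20
Apply inclusion-exclusion:
P(A ∪ B) = 0.48 + 0.64 − 0.20 = 0.92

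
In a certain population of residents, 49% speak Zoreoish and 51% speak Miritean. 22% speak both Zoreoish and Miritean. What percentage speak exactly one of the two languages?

56%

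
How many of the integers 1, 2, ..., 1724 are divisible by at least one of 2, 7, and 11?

By inclusion-exclusion,
⌊1724/2⌋ + ⌊1724/7⌋ + ⌊1724/11⌋ − ⌊1724/14⌋ − ⌊1724/22⌋ − ⌊1724/77⌋ + ⌊1724/154⌋ = 862 + 246 + 156 − 123 − 78 − 22 + 11 = 1052

1052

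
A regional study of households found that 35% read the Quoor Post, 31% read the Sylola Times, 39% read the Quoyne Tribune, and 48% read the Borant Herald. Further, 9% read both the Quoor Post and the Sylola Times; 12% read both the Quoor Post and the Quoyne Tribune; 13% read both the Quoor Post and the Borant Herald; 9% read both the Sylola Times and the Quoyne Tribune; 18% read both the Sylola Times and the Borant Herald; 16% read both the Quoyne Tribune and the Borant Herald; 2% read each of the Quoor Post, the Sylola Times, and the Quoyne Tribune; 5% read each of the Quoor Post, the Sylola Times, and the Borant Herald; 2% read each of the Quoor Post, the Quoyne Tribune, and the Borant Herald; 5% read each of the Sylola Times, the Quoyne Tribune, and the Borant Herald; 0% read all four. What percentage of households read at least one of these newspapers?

90%

Using inclusion–exclusion:
P(at least one) = 35 + 31 + 39 + 48 − 9 − 12 − 13 − 9 − 18 − 16 + 2 + 5 + 2 + 5 − 0 = 90%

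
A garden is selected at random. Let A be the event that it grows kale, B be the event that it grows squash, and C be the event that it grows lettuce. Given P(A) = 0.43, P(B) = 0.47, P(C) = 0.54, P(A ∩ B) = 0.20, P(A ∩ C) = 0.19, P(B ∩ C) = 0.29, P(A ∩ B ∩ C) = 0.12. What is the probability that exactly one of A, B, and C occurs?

0.44

P(exactly one) = 0.43 + 0.47 + 0.54 − 2·0.20 − 2·0.19 − 2·0.29 + 3·0.12 = 0.44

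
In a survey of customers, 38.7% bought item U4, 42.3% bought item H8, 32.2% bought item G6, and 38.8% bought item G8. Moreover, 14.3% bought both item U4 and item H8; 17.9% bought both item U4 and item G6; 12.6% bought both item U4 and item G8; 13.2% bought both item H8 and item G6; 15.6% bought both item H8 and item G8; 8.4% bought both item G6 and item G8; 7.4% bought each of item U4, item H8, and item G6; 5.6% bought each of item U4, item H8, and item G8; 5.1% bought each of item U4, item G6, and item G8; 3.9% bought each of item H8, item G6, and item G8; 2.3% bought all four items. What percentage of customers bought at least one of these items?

P(union) = 38.7 + 42.3 + 32.2 + 38.8 − 14.3 − 17.9 − 12.6 − 13.2 − 15.6 − 8.4 + 7.4 + 5.6 + 5.1 + 3.9 − 2.3 = 89.7%

89.7%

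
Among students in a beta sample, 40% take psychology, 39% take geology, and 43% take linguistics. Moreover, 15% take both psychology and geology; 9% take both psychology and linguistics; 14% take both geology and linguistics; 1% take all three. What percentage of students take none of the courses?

15%

P(union) = 40 + 39 + 43 − 15 − 9 − 14 + 1 = 85%
P(none) = 100% − 85% = 15%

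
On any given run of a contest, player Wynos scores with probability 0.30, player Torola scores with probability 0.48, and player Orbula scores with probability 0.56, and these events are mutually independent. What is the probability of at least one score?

Since the events are independent, P(none) is the product of the individual non-occurrence probabilities.
P(none) = (1 − 0.30) × (1 − 0.48) × (1 − 0.56) = 0.70 × 0.52 × 0.44 = 0.16016
P(at least one) = 1 − 0.16016 = 0.83984

0.83984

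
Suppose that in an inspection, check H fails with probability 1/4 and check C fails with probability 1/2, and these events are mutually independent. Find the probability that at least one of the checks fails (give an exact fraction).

5/8

Since the events are independent, P(none) is the product of the individual non-occurrence probabilities.
P(none) = (1 − 1/4) × (1 − 1/2) = 3/4 × 1/2 = 3/8
P(at least one) = 1 − 3/8 = 5/8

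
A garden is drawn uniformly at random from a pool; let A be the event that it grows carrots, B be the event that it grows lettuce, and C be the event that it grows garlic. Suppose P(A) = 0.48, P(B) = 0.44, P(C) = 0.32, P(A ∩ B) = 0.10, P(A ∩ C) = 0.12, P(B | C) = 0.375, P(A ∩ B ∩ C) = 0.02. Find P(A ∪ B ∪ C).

0.92

P(B ∩ C) = P(C)·P(B|C) = 0.32 × 0.375 = 0.12
P(A ∪ B ∪ C) = 0.48 + 0.44 + 0.32 − 0.10 − 0.12 − 0.12 + 0.02 = 0.92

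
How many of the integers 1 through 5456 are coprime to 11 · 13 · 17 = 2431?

4310

By inclusion-exclusion,
⌊5456/11⌋ + ⌊5456/13⌋ + ⌊5456/17⌋ − ⌊5456/143⌋ − ⌊5456/187⌋ − ⌊5456/221⌋ + ⌊5456/2431⌋ = 496 + 419 + 320 − 38 − 29 − 24 + 2 = 1146
5456 − 1146 = 4310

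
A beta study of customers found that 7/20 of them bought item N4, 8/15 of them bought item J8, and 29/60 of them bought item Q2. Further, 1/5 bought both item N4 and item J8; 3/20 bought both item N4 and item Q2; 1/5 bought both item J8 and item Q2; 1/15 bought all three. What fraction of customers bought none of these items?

Apply inclusion-exclusion:
P(≥1) = 7/20 + 8/15 + 29/60 − 1/5 − 3/20 − 1/5 + 1/15 = 53/60
P(none) = 1 − 53/60 = 7/60

7/60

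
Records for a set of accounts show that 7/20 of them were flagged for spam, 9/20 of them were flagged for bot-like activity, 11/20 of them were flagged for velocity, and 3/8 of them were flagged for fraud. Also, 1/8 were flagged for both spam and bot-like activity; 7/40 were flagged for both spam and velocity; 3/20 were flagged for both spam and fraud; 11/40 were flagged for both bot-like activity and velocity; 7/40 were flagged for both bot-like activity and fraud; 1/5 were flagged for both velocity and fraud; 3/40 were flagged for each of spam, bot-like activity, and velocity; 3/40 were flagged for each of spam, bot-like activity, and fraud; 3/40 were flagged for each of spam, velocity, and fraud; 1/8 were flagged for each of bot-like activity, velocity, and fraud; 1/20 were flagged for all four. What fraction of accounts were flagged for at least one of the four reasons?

By inclusion–exclusion:
P(≥1) = 7/20 + 9/20 + 11/20 + 3/8 − 1/8 − 7/40 − 3/20 − 11/40 − 7/40 − 1/5 + 3/40 + 3/40 + 3/40 + 1/8 − 1/20 = 37/40

37/40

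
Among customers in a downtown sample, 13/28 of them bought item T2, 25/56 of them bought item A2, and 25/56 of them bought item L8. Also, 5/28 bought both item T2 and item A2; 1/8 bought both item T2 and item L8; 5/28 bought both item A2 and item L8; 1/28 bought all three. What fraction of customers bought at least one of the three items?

51/56

Using inclusion–exclusion:
P(at least one) = 13/28 + 25/56 + 25/56 − 5/28 − 1/8 − 5/28 + 1/28 = 51/56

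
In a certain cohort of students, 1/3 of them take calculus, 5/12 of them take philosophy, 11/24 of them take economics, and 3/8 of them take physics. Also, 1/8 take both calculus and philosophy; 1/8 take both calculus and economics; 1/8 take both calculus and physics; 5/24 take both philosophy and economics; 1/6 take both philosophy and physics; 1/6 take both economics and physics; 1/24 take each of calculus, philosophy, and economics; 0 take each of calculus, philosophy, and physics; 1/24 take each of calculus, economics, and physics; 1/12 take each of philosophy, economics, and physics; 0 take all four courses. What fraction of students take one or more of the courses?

5/6

By inclusion–exclusion:
P(union) = 1/3 + 5/12 + 11/24 + 3/8 − 1/8 − 1/8 − 1/8 − 5/24 − 1/6 − 1/6 + 1/24 + 0 + 1/24 + 1/12 − 0 = 5/6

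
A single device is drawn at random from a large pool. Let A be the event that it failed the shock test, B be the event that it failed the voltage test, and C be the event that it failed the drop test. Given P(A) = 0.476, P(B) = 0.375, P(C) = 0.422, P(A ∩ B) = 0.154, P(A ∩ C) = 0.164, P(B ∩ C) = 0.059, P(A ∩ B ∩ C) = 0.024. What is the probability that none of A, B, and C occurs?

Apply inclusion-exclusion:
P(A ∪ B ∪ C) = 0.476 + 0.375 + 0.422 − 0.154 − 0.164 − 0.059 + 0.024 = 0.920
P(none) = 1 − 0.920 = 0.080

0.080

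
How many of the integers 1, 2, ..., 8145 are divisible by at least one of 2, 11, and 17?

floor(8145/2) + floor(8145/11) + floor(8145/17) − floor(8145/22) − floor(8145/34) − floor(8145/187) + floor(8145/374) = 4072 + 740 + 479 − 370 − 239 − 43 + 21 = 4660

4660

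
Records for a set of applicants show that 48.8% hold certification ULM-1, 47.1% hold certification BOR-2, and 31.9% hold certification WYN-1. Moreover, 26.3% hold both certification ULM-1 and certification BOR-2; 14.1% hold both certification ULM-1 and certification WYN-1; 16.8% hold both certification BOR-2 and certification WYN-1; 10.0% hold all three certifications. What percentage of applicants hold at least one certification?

P(union) = 48.8 + 47.1 + 31.9 − 26.3 − 14.1 − 16.8 + 10.0 = 80.6%

80.6%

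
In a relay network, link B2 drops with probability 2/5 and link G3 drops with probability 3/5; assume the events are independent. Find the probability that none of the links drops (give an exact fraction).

Independence gives P(none) = ∏(1 − pᵢ).
P(none) = (1 − 2/5) × (1 − 3/5) = 3/5 × 2/5 = 6/25

6/25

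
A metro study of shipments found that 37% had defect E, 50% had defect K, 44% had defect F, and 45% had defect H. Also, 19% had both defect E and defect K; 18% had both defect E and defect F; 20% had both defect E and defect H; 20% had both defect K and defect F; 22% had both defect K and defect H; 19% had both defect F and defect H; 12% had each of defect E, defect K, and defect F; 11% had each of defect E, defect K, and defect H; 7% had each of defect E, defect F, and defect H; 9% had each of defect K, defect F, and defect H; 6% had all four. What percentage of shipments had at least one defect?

By inclusion-exclusion,
P(at least one) = 37 + 50 + 44 + 45 − 19 − 18 − 20 − 20 − 22 − 19 + 12 + 11 + 7 + 9 − 6 = 91%

91%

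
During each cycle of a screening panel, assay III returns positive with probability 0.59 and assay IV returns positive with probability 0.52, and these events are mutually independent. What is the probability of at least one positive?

P(none) = (1 − 0.59) × (1 − 0.52) = 0.41 × 0.48 = 0.1968
P(at least one) = 1 − 0.1968 = 0.8032

0.8032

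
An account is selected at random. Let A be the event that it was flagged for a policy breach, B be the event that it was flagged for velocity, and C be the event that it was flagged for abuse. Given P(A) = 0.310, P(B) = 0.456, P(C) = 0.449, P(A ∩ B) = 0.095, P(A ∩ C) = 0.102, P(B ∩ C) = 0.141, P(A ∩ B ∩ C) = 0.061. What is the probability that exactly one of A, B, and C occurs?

0.722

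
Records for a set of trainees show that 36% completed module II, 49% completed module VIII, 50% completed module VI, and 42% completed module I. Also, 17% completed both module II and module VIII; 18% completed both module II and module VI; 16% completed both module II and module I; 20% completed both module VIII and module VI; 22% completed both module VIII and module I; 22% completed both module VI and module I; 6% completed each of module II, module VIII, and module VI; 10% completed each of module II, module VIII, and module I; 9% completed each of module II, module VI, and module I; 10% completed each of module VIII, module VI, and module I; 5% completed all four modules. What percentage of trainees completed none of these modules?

8%

By inclusion-exclusion,
P(≥1) = 36 + 49 + 50 + 42 − 17 − 18 − 16 − 20 − 22 − 22 + 6 + 10 + 9 + 10 − 5 = 92%
P(none) = 100% − 92% = 8%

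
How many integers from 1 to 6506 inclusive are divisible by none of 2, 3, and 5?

By inclusion–exclusion:
3253 + 2168 + 1301 − 1084 − 650 − 433 + 216 = 4771
6506 − 4771 = 1735

1735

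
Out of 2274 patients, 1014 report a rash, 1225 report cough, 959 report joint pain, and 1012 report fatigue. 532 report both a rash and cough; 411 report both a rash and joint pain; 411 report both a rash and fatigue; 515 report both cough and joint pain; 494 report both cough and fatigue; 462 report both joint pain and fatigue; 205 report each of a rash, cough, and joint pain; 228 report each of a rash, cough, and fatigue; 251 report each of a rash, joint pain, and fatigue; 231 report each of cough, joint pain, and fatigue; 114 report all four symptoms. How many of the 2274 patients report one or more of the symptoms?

2186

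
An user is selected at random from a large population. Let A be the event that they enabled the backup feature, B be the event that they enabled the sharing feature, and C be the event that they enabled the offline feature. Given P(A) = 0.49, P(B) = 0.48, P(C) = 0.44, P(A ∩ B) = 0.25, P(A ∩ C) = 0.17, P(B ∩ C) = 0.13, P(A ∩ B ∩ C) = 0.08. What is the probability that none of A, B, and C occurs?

P(A ∪ B ∪ C) = 0.49 + 0.48 + 0.44 − 0.25 − 0.17 − 0.13 + 0.08 = 0.94
P(none) = 1 − 0.94 = 0.06

0.06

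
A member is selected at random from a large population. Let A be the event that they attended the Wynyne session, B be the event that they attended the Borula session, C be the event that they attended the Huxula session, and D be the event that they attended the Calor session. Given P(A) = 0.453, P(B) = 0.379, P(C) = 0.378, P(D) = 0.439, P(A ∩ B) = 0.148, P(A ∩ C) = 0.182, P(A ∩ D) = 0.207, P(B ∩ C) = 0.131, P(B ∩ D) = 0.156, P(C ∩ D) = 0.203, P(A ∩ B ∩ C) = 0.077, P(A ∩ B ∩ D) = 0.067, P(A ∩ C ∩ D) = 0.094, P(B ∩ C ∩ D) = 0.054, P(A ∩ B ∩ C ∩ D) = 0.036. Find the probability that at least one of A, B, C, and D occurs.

P(A ∪ B ∪ C ∪ D) = 0.453 + 0.379 + 0.378 + 0.439 − 0.148 − 0.182 − 0.207 − 0.131 − 0.156 − 0.203 + 0.077 + 0.067 + 0.094 + 0.054 − 0.036 = 0.878

0.878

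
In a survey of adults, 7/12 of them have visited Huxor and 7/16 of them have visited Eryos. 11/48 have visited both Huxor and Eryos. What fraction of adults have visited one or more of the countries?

P(union) = 7/12 + 7/16 − 11/48 = 19/24

19/24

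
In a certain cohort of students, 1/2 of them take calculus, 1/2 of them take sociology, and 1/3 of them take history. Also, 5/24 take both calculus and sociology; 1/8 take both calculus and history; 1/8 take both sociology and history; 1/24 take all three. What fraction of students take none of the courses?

Apply inclusion-exclusion:
P(union) = 1/2 + 1/2 + 1/3 − 5/24 − 1/8 − 1/8 + 1/24 = 11/12
P(none) = 1 − 11/12 = 1/12

1/12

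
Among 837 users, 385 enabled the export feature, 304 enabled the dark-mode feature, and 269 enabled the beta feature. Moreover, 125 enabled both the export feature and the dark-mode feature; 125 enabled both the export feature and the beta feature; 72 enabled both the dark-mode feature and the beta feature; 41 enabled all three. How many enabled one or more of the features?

677

|union| = 385 + 304 + 269 − 125 − 125 − 72 + 41 = 677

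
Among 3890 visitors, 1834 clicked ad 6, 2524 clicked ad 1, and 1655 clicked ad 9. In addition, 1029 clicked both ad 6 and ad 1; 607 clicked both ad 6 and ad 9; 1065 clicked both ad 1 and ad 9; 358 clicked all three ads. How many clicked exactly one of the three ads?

|exactly one| = 1834 + 2524 + 1655 − 2·1029 − 2·607 − 2·1065 + 3·358 = 1685

1685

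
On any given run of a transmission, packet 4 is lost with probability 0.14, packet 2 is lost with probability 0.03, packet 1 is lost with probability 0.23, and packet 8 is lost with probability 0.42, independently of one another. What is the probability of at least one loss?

P(none) = (1 − 0.14) × (1 − 0.03) × (1 − 0.23) × (1 − 0.42) = 0.86 × 0.97 × 0.77 × 0.58 = 0.37255372
P(at least one) = 1 − 0.37255372 = 0.62744628

0.62744628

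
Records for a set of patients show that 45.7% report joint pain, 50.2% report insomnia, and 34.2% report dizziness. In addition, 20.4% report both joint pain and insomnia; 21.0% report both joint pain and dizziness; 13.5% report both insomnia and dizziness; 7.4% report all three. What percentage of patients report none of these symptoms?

Inclusion–exclusion gives
P(≥1) = 45.7 + 50.2 + 34.2 − 20.4 − 21.0 − 13.5 + 7.4 = 82.6%
P(none) = 100% − 82.6% = 17.4%

17.4%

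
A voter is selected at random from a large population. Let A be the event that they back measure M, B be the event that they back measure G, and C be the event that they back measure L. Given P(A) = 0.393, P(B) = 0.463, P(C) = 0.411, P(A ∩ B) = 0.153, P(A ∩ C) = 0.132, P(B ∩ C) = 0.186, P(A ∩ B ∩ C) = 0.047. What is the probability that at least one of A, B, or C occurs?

0.843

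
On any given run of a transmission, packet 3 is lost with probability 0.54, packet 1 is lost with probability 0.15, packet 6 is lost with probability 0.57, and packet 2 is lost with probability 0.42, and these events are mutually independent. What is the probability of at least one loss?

0.9024846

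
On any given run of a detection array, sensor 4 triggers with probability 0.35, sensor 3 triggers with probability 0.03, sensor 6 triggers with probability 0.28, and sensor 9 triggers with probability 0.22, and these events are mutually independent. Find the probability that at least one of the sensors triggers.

0.6459112

P(none) = (1 − 0.35) × (1 − 0.03) × (1 − 0.28) × (1 − 0.22) = 0.65 × 0.97 × 0.72 × 0.78 = 0.3540888
P(at least one) = 1 − 0.3540888 = 0.6459112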